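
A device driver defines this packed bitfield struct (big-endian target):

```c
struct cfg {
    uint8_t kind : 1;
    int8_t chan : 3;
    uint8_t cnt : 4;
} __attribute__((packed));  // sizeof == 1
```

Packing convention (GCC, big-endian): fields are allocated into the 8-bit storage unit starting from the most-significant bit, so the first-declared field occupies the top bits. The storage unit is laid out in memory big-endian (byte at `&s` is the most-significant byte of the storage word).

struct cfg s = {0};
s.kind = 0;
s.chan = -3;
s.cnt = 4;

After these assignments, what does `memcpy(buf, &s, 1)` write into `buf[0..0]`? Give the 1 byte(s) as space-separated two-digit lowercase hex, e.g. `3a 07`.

kind (1b) val=0 bits=0x0 at bit 7: 0x00
chan (3b) val=-3 bits=0x5 at bit 4: 0x50
cnt (4b) val=4 bits=0x4 at bit 0: 0x54
word = 0x54 → big-endian bytes:
  [0]=0x54

54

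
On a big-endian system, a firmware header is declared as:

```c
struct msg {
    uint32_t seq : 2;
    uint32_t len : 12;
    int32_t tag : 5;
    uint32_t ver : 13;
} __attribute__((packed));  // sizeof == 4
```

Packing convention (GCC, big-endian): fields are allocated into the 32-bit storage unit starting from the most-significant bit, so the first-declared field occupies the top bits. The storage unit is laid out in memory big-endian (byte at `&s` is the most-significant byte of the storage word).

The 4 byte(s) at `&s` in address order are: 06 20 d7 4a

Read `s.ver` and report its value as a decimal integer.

5962

[0]=0x06 [1]=0x20 [2]=0xd7 [3]=0x4a (big-endian) → word 0x0620d74a
seq [30+:2] = (word>>30) & 0x3 = 0
len [18+:12] = (word>>18) & 0xfff = 392
tag [13+:5] = (word>>13) & 0x1f = 6
ver [0+:13] = (word>>0) & 0x1fff = 5962  ←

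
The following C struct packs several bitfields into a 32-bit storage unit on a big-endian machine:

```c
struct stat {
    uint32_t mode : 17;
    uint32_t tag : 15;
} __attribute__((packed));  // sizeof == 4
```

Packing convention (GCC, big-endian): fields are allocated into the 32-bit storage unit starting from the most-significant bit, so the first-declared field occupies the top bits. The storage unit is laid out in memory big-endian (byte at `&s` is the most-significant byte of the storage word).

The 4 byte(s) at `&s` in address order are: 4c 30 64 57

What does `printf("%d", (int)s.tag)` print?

[0]=0x4c [1]=0x30 [2]=0x64 [3]=0x57 (big-endian) → word 0x4c306457
mode:17 @ bit 15 → (0x4c306457>>15)&0x1ffff = 0x9860
tag:15 @ bit 0 → (0x4c306457>>0)&0x7fff = 0x6457  ←

25687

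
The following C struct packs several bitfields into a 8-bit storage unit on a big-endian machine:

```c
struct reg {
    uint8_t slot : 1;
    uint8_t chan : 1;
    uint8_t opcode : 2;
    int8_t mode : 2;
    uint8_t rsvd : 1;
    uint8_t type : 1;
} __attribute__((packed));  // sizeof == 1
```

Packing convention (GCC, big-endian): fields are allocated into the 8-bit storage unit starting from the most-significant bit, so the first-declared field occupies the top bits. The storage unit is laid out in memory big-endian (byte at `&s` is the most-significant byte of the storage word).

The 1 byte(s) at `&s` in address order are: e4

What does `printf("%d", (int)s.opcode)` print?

2

[0]=0xe4 (big-endian) → word 0xe4
slot:1 @ bit 7 → (0xe4>>7)&0x1 = 0x1
chan:1 @ bit 6 → (0xe4>>6)&0x1 = 0x1
opcode:2 @ bit 4 → (0xe4>>4)&0x3 = 0x2  ←
mode:2 @ bit 2 → (0xe4>>2)&0x3 = 0x1
rsvd:1 @ bit 1 → (0xe4>>1)&0x1 = 0x0
type:1 @ bit 0 → (0xe4>>0)&0x1 = 0x0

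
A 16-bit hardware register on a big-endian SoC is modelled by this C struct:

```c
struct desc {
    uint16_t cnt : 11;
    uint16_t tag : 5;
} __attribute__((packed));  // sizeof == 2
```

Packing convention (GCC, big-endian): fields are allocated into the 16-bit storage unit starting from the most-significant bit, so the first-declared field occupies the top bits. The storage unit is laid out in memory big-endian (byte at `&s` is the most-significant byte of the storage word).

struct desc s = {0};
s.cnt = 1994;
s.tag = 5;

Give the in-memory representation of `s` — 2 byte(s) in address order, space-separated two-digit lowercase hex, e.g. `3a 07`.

f9 45

cnt:11 = 1994 → 0x7ca << 5 → word 0xf940
tag:5 = 5 → 0x5 << 0 → word 0xf945
word = 0xf945 → big-endian bytes:
  [0]=0xf9  [1]=0x45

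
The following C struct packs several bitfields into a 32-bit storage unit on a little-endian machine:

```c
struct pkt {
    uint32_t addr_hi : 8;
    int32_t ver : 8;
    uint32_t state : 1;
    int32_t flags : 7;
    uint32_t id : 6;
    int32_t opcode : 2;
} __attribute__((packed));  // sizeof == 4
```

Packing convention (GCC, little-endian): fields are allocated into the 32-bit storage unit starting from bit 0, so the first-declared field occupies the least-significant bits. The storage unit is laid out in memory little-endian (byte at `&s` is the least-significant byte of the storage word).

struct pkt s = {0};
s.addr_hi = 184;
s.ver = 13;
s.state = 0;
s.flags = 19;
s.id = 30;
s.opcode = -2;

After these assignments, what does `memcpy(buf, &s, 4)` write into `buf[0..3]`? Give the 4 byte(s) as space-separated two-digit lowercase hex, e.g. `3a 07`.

addr_hi (8b) val=184 bits=0xb8 at bit 0: 0x000000b8
ver (8b) val=13 bits=0xd at bit 8: 0x00000db8
state (1b) val=0 bits=0x0 at bit 16: 0x00000db8
flags (7b) val=19 bits=0x13 at bit 17: 0x00260db8
id (6b) val=30 bits=0x1e at bit 24: 0x1e260db8
opcode (2b) val=-2 bits=0x2 at bit 30: 0x9e260db8
word = 0x9e260db8 → little-endian bytes:
  [0]=0xb8  [1]=0x0d  [2]=0x26  [3]=0x9e

b8 0d 26 9e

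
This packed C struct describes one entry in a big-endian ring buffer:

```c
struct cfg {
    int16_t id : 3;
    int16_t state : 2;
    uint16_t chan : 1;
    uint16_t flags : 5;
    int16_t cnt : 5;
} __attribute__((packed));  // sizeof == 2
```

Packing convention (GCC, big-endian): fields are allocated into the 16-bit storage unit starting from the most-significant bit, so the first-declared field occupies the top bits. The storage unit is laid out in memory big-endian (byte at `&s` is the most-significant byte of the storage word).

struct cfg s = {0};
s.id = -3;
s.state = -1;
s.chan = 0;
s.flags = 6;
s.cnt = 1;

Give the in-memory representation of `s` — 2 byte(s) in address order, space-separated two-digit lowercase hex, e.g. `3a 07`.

b8 c1

id (3b) val=-3 bits=0x5 at bit 13: 0xa000
state (2b) val=-1 bits=0x3 at bit 11: 0xb800
chan (1b) val=0 bits=0x0 at bit 10: 0xb800
flags (5b) val=6 bits=0x6 at bit 5: 0xb8c0
cnt (5b) val=1 bits=0x1 at bit 0: 0xb8c1
word = 0xb8c1 → big-endian bytes:
  [0]=0xb8  [1]=0xc1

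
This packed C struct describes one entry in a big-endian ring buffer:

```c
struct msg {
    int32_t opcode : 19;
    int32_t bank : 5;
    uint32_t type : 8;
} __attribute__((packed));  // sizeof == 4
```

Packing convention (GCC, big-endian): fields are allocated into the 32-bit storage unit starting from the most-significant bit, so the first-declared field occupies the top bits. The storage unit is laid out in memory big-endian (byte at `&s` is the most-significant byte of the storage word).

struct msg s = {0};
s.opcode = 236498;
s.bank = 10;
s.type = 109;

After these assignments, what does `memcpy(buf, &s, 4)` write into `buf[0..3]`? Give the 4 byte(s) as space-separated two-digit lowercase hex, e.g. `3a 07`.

opcode:19 = 236498 → 0x39bd2 << 13 → word 0x737a4000
bank:5 = 10 → 0xa << 8 → word 0x737a4a00
type:8 = 109 → 0x6d << 0 → word 0x737a4a6d
word = 0x737a4a6d → big-endian bytes:
  [0]=0x73  [1]=0x7a  [2]=0x4a  [3]=0x6d

73 7a 4a 6d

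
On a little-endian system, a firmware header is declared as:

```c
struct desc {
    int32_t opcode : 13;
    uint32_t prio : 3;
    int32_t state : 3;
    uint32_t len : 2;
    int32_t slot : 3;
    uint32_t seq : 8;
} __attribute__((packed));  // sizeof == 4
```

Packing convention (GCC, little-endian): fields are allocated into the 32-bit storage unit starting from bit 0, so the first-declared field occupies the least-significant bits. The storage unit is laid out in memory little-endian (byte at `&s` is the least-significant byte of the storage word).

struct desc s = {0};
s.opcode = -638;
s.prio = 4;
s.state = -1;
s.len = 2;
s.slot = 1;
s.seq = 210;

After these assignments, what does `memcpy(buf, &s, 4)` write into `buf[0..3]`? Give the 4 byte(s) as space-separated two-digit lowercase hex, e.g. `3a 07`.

[0+:13] opcode=-638 & 0x1fff = 0x1d82; word=0x00001d82
[13+:3] prio=4 & 0x7 = 0x4; word=0x00009d82
[16+:3] state=-1 & 0x7 = 0x7; word=0x00079d82
[19+:2] len=2 & 0x3 = 0x2; word=0x00179d82
[21+:3] slot=1 & 0x7 = 0x1; word=0x00379d82
[24+:8] seq=210 & 0xff = 0xd2; word=0xd2379d82
word = 0xd2379d82 → little-endian bytes:
  [0]=0x82  [1]=0x9d  [2]=0x37  [3]=0xd2

82 9d 37 d2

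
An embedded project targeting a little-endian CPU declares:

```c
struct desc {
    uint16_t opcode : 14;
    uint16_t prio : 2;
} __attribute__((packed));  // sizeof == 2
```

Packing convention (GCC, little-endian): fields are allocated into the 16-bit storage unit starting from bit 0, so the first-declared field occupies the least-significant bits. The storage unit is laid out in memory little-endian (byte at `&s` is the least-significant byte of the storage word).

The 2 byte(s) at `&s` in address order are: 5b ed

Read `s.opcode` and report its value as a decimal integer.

[0]=0x5b [1]=0xed (little-endian) → word 0xed5b
opcode:14 @ bit 0 → (0xed5b>>0)&0x3fff = 0x2d5b  ←
prio:2 @ bit 14 → (0xed5b>>14)&0x3 = 0x3

11611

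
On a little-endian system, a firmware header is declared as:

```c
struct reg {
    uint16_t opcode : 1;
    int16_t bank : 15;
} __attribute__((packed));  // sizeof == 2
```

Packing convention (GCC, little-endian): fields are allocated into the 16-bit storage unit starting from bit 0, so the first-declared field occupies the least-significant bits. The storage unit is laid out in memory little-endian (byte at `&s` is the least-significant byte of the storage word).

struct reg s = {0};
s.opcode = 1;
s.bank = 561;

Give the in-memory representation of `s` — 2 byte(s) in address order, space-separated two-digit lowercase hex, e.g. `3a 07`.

[0+:1] opcode=1 & 0x1 = 0x1; word=0x0001
[1+:15] bank=561 & 0x7fff = 0x231; word=0x0463
word = 0x0463 → little-endian bytes:
  [0]=0x63  [1]=0x04

63 04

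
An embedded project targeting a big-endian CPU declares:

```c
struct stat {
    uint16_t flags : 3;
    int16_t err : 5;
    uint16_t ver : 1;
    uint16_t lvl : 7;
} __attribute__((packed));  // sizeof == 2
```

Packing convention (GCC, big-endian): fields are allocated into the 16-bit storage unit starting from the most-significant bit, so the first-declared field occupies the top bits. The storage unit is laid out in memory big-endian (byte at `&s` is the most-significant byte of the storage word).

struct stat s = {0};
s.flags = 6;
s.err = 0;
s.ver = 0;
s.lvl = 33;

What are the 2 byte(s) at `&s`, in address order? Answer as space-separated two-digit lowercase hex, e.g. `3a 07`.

flags:3 = 6 → 0x6 << 13 → word 0xc000
err:5 = 0 → 0x0 << 8 → word 0xc000
ver:1 = 0 → 0x0 << 7 → word 0xc000
lvl:7 = 33 → 0x21 << 0 → word 0xc021
word = 0xc021 → big-endian bytes:
  [0]=0xc0  [1]=0x21

c0 21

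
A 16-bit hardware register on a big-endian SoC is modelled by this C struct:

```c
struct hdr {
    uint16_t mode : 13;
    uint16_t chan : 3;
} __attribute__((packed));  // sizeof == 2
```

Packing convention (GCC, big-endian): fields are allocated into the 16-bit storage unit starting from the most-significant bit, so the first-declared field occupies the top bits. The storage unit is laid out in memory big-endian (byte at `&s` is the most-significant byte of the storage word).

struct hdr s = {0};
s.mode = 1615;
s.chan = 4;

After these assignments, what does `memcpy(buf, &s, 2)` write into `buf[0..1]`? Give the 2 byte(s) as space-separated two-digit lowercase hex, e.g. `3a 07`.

32 7c

mode:13 = 1615 → 0x64f << 3 → word 0x3278
chan:3 = 4 → 0x4 << 0 → word 0x327c
word = 0x327c → big-endian bytes:
  [0]=0x32  [1]=0x7c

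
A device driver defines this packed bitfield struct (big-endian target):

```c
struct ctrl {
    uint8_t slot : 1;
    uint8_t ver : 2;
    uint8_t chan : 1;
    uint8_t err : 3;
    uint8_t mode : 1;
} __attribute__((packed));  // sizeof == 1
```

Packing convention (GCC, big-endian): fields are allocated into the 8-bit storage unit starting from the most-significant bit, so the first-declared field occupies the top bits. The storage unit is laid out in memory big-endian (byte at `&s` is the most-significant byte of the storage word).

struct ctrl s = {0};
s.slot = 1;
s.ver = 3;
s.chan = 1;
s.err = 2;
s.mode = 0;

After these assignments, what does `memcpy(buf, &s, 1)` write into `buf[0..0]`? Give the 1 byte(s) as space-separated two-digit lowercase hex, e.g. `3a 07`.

[7+:1] slot=1 & 0x1 = 0x1; word=0x80
[5+:2] ver=3 & 0x3 = 0x3; word=0xe0
[4+:1] chan=1 & 0x1 = 0x1; word=0xf0
[1+:3] err=2 & 0x7 = 0x2; word=0xf4
[0+:1] mode=0 & 0x1 = 0x0; word=0xf4
word = 0xf4 → big-endian bytes:
  [0]=0xf4

f4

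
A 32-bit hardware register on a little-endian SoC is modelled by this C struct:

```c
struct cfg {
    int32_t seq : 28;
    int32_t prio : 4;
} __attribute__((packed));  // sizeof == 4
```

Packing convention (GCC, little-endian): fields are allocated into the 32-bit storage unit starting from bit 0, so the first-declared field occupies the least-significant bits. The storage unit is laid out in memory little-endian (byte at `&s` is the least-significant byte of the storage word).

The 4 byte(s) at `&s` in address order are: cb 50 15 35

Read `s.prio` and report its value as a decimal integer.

3

[0]=0xcb [1]=0x50 [2]=0x15 [3]=0x35 (little-endian) → word 0x351550cb
seq:28 @ bit 0 → (0x351550cb>>0)&0xfffffff = 0x51550cb
prio:4 @ bit 28 → (0x351550cb>>28)&0xf = 0x3  ←
prio signed 4b, MSB=0: value = 3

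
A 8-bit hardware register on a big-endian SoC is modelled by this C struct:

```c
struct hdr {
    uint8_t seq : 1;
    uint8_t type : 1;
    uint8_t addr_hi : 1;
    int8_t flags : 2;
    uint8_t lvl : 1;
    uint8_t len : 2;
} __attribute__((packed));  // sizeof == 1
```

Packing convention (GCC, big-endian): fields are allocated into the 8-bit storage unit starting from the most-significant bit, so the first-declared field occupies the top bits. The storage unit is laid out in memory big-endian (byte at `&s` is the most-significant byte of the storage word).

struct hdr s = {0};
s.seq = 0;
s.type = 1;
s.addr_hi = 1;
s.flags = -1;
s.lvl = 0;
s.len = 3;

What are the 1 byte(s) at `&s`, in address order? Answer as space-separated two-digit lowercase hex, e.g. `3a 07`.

seq (1b) val=0 bits=0x0 at bit 7: 0x00
type (1b) val=1 bits=0x1 at bit 6: 0x40
addr_hi (1b) val=1 bits=0x1 at bit 5: 0x60
flags (2b) val=-1 bits=0x3 at bit 3: 0x78
lvl (1b) val=0 bits=0x0 at bit 2: 0x78
len (2b) val=3 bits=0x3 at bit 0: 0x7b
word = 0x7b → big-endian bytes:
  [0]=0x7b

7b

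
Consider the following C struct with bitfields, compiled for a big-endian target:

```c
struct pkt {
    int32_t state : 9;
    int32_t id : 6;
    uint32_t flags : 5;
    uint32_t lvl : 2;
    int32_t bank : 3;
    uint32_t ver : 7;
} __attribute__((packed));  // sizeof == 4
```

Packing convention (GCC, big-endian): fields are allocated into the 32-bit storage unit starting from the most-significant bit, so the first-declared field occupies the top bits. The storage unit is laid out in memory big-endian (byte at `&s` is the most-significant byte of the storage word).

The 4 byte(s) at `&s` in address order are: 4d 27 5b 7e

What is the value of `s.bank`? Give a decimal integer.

-2

[0]=0x4d [1]=0x27 [2]=0x5b [3]=0x7e (big-endian) → word 0x4d275b7e
state [23+:9] = (word>>23) & 0x1ff = 154
id [17+:6] = (word>>17) & 0x3f = 19
flags [12+:5] = (word>>12) & 0x1f = 21
lvl [10+:2] = (word>>10) & 0x3 = 2
bank [7+:3] = (word>>7) & 0x7 = 6  ←
ver [0+:7] = (word>>0) & 0x7f = 126
bank signed 3b, MSB=1: 6 - 8 = -2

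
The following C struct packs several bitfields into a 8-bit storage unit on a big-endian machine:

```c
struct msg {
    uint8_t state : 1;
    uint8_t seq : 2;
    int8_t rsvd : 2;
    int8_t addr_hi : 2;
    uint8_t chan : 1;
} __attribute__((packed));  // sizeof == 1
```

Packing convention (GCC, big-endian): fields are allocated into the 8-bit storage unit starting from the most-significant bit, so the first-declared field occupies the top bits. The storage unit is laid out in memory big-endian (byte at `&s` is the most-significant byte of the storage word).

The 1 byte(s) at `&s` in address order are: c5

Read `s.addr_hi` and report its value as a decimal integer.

-2

[0]=0xc5 (big-endian) → word 0xc5
state [7+:1] = (word>>7) & 0x1 = 1
seq [5+:2] = (word>>5) & 0x3 = 2
rsvd [3+:2] = (word>>3) & 0x3 = 0
addr_hi [1+:2] = (word>>1) & 0x3 = 2  ←
chan [0+:1] = (word>>0) & 0x1 = 1
addr_hi signed 2b, MSB=1: 2 - 4 = -2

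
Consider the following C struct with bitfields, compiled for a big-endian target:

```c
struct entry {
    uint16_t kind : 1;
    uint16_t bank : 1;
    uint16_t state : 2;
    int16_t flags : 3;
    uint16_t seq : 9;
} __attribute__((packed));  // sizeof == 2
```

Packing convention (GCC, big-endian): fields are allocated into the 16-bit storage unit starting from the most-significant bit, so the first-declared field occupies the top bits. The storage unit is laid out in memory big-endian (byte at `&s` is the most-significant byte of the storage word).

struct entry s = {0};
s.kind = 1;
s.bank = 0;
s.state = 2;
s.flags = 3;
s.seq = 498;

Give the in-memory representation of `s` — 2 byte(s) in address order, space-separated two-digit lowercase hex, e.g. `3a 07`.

a7 f2

kind (1b) val=1 bits=0x1 at bit 15: 0x8000
bank (1b) val=0 bits=0x0 at bit 14: 0x8000
state (2b) val=2 bits=0x2 at bit 12: 0xa000
flags (3b) val=3 bits=0x3 at bit 9: 0xa600
seq (9b) val=498 bits=0x1f2 at bit 0: 0xa7f2
word = 0xa7f2 → big-endian bytes:
  [0]=0xa7  [1]=0xf2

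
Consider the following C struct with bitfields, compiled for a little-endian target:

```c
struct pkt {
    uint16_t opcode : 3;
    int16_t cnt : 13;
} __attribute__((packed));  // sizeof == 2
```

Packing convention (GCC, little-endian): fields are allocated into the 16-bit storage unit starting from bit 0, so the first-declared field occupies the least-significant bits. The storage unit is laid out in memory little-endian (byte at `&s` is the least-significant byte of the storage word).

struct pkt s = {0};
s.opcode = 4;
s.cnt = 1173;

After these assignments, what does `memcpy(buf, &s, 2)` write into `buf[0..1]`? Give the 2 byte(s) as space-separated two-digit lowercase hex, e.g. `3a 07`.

opcode:3 = 4 → 0x4 << 0 → word 0x0004
cnt:13 = 1173 → 0x495 << 3 → word 0x24ac
word = 0x24ac → little-endian bytes:
  [0]=0xac  [1]=0x24

ac 24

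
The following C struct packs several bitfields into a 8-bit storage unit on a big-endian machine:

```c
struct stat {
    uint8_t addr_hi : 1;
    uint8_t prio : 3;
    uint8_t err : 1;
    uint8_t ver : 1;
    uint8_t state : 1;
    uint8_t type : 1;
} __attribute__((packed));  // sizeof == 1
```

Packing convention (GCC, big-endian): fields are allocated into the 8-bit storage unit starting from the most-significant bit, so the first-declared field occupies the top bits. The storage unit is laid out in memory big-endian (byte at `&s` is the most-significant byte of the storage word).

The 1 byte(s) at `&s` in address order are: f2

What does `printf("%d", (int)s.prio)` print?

7

[0]=0xf2 (big-endian) → word 0xf2
addr_hi [7+:1] = (word>>7) & 0x1 = 1
prio [4+:3] = (word>>4) & 0x7 = 7  ←
err [3+:1] = (word>>3) & 0x1 = 0
ver [2+:1] = (word>>2) & 0x1 = 0
state [1+:1] = (word>>1) & 0x1 = 1
type [0+:1] = (word>>0) & 0x1 = 0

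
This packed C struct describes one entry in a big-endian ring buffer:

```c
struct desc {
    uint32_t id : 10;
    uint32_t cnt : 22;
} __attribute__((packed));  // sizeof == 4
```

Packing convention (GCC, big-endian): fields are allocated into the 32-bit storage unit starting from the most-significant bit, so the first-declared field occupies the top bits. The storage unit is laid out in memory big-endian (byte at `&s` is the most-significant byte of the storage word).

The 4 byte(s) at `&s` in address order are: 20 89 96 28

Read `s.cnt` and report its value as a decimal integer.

[0]=0x20 [1]=0x89 [2]=0x96 [3]=0x28 (big-endian) → word 0x20899628
id [22+:10] = (word>>22) & 0x3ff = 130
cnt [0+:22] = (word>>0) & 0x3fffff = 628264  ←

628264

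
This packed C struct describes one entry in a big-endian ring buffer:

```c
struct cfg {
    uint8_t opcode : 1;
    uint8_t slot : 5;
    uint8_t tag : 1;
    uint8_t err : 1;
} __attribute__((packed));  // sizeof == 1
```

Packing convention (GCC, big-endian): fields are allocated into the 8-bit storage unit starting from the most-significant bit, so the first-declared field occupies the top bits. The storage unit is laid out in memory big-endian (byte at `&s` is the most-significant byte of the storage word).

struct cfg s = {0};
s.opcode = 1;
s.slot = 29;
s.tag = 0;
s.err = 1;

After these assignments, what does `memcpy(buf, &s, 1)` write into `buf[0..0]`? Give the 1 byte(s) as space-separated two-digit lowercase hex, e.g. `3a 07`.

[7+:1] opcode=1 & 0x1 = 0x1; word=0x80
[2+:5] slot=29 & 0x1f = 0x1d; word=0xf4
[1+:1] tag=0 & 0x1 = 0x0; word=0xf4
[0+:1] err=1 & 0x1 = 0x1; word=0xf5
word = 0xf5 → big-endian bytes:
  [0]=0xf5

f5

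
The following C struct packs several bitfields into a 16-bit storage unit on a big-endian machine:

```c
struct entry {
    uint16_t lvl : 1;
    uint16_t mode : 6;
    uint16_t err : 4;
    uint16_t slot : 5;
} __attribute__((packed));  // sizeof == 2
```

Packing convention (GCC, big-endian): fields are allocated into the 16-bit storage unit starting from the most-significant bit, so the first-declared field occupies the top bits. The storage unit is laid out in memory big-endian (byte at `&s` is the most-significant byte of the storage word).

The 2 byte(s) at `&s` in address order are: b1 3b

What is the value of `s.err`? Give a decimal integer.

9

[0]=0xb1 [1]=0x3b (big-endian) → word 0xb13b
lvl [15+:1] = (word>>15) & 0x1 = 1
mode [9+:6] = (word>>9) & 0x3f = 24
err [5+:4] = (word>>5) & 0xf = 9  ←
slot [0+:5] = (word>>0) & 0x1f = 27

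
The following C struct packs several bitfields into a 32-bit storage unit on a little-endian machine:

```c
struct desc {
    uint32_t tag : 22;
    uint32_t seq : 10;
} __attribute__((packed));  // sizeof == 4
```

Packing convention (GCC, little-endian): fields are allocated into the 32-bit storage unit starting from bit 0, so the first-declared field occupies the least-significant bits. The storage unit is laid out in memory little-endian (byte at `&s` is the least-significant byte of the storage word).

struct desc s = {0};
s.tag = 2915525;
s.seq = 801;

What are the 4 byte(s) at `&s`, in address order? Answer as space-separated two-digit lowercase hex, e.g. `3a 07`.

c5 7c 6c c8

tag:22 = 2915525 → 0x2c7cc5 << 0 → word 0x002c7cc5
seq:10 = 801 → 0x321 << 22 → word 0xc86c7cc5
word = 0xc86c7cc5 → little-endian bytes:
  [0]=0xc5  [1]=0x7c  [2]=0x6c  [3]=0xc8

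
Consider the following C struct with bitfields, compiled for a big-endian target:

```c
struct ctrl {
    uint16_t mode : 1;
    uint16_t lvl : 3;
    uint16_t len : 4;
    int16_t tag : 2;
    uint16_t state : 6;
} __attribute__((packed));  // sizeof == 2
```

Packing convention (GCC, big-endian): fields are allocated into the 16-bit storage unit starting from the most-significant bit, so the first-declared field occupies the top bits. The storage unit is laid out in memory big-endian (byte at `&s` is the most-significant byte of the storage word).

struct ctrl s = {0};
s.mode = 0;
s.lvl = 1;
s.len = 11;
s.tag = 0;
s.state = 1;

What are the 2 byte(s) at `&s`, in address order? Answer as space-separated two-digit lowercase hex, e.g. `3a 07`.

[15+:1] mode=0 & 0x1 = 0x0; word=0x0000
[12+:3] lvl=1 & 0x7 = 0x1; word=0x1000
[8+:4] len=11 & 0xf = 0xb; word=0x1b00
[6+:2] tag=0 & 0x3 = 0x0; word=0x1b00
[0+:6] state=1 & 0x3f = 0x1; word=0x1b01
word = 0x1b01 → big-endian bytes:
  [0]=0x1b  [1]=0x01

1b 01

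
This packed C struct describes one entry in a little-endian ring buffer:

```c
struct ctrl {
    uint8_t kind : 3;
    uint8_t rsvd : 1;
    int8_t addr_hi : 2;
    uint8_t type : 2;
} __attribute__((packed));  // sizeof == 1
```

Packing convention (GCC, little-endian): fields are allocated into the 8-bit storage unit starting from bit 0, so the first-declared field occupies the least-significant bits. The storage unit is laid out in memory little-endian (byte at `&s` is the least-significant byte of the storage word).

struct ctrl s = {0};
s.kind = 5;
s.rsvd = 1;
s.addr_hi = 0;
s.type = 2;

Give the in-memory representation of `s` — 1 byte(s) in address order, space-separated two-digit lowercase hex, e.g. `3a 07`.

[0+:3] kind=5 & 0x7 = 0x5; word=0x05
[3+:1] rsvd=1 & 0x1 = 0x1; word=0x0d
[4+:2] addr_hi=0 & 0x3 = 0x0; word=0x0d
[6+:2] type=2 & 0x3 = 0x2; word=0x8d
word = 0x8d → little-endian bytes:
  [0]=0x8d

8d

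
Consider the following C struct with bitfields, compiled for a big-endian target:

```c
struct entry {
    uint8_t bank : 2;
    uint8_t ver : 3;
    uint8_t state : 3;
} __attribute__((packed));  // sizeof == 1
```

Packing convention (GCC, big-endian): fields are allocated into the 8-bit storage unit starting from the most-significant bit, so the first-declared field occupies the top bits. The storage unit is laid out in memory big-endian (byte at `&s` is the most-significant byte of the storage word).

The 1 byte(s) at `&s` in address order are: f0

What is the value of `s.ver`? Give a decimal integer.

6

[0]=0xf0 (big-endian) → word 0xf0
bank:2 @ bit 6 → (0xf0>>6)&0x3 = 0x3
ver:3 @ bit 3 → (0xf0>>3)&0x7 = 0x6  ←
state:3 @ bit 0 → (0xf0>>0)&0x7 = 0x0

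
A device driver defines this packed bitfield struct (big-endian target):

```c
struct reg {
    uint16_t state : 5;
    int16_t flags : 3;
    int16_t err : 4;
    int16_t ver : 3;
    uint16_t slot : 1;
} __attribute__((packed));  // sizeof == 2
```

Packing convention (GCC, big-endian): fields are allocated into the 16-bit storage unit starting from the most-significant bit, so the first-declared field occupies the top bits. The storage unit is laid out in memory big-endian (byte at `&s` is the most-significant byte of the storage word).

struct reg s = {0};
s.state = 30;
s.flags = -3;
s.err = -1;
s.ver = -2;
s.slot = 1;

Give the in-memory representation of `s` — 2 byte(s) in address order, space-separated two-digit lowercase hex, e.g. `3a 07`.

f5 fd

state (5b) val=30 bits=0x1e at bit 11: 0xf000
flags (3b) val=-3 bits=0x5 at bit 8: 0xf500
err (4b) val=-1 bits=0xf at bit 4: 0xf5f0
ver (3b) val=-2 bits=0x6 at bit 1: 0xf5fc
slot (1b) val=1 bits=0x1 at bit 0: 0xf5fd
word = 0xf5fd → big-endian bytes:
  [0]=0xf5  [1]=0xfd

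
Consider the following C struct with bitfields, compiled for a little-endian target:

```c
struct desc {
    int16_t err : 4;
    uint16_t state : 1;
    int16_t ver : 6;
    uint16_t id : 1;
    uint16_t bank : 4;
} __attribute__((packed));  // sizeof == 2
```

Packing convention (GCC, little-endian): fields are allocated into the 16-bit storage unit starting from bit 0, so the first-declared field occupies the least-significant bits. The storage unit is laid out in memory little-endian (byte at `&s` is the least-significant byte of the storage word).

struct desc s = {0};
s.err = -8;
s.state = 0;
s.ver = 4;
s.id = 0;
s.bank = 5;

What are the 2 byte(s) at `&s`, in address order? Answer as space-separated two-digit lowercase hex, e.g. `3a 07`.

88 50

err:4 = -8 → 0x8 << 0 → word 0x0008
state:1 = 0 → 0x0 << 4 → word 0x0008
ver:6 = 4 → 0x4 << 5 → word 0x0088
id:1 = 0 → 0x0 << 11 → word 0x0088
bank:4 = 5 → 0x5 << 12 → word 0x5088
word = 0x5088 → little-endian bytes:
  [0]=0x88  [1]=0x50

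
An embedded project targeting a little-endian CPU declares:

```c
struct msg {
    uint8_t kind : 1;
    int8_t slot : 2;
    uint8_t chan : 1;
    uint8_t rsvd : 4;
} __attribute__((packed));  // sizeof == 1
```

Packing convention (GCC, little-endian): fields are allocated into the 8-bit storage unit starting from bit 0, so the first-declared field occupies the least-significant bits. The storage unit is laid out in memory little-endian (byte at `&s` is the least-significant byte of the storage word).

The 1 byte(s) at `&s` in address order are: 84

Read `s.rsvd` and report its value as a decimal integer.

[0]=0x84 (little-endian) → word 0x84
kind:1 @ bit 0 → (0x84>>0)&0x1 = 0x0
slot:2 @ bit 1 → (0x84>>1)&0x3 = 0x2
chan:1 @ bit 3 → (0x84>>3)&0x1 = 0x0
rsvd:4 @ bit 4 → (0x84>>4)&0xf = 0x8  ←

8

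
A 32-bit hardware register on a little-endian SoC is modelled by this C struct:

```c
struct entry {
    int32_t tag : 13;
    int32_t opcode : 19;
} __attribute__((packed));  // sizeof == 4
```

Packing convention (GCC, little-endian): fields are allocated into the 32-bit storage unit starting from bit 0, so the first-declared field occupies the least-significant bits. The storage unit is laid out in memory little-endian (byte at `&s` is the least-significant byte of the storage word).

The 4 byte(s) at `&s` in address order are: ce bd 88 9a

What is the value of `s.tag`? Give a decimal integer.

[0]=0xce [1]=0xbd [2]=0x88 [3]=0x9a (little-endian) → word 0x9a88bdce
tag:13 @ bit 0 → (0x9a88bdce>>0)&0x1fff = 0x1dce  ←
opcode:19 @ bit 13 → (0x9a88bdce>>13)&0x7ffff = 0x4d445
tag signed 13b, MSB=1: 7630 - 8192 = -562

-562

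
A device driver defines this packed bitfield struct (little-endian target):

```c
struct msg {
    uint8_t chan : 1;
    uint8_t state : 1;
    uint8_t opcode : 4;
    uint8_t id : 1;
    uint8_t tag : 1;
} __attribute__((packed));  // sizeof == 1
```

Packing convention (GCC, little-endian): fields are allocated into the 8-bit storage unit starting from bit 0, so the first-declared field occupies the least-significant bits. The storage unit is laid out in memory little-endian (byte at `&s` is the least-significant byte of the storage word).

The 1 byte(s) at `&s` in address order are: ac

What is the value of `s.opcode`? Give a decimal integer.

11

[0]=0xac (little-endian) → word 0xac
chan [0+:1] = (word>>0) & 0x1 = 0
state [1+:1] = (word>>1) & 0x1 = 0
opcode [2+:4] = (word>>2) & 0xf = 11  ←
id [6+:1] = (word>>6) & 0x1 = 0
tag [7+:1] = (word>>7) & 0x1 = 1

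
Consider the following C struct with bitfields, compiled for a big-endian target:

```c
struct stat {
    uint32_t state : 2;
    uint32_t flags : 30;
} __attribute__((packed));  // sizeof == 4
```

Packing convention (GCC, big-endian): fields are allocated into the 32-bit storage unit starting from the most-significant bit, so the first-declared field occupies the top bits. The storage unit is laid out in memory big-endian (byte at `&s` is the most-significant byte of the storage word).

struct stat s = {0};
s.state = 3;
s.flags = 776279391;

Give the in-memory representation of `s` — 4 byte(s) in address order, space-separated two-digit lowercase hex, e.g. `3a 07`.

state:2 = 3 → 0x3 << 30 → word 0xc0000000
flags:30 = 776279391 → 0x2e45155f << 0 → word 0xee45155f
word = 0xee45155f → big-endian bytes:
  [0]=0xee  [1]=0x45  [2]=0x15  [3]=0x5f

ee 45 15 5f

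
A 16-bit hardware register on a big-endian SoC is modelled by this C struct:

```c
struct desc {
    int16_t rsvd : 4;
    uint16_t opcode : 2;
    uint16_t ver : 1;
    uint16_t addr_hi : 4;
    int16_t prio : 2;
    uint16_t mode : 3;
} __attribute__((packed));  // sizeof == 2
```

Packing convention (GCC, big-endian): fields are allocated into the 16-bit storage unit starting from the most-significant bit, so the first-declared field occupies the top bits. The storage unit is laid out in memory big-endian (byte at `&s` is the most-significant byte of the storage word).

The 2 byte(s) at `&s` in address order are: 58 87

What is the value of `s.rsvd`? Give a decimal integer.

[0]=0x58 [1]=0x87 (big-endian) → word 0x5887
rsvd:4 @ bit 12 → (0x5887>>12)&0xf = 0x5  ←
opcode:2 @ bit 10 → (0x5887>>10)&0x3 = 0x2
ver:1 @ bit 9 → (0x5887>>9)&0x1 = 0x0
addr_hi:4 @ bit 5 → (0x5887>>5)&0xf = 0x4
prio:2 @ bit 3 → (0x5887>>3)&0x3 = 0x0
mode:3 @ bit 0 → (0x5887>>0)&0x7 = 0x7
rsvd signed 4b, MSB=0: value = 5

5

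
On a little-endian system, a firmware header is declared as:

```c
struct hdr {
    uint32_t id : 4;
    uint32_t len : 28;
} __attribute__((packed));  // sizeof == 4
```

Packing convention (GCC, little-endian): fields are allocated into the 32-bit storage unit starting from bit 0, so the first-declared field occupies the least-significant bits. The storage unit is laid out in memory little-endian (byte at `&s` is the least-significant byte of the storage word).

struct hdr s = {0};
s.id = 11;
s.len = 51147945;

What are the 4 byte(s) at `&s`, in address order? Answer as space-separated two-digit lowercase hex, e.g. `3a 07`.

9b 4a c7 30

[0+:4] id=11 & 0xf = 0xb; word=0x0000000b
[4+:28] len=51147945 & 0xfffffff = 0x30c74a9; word=0x30c74a9b
word = 0x30c74a9b → little-endian bytes:
  [0]=0x9b  [1]=0x4a  [2]=0xc7  [3]=0x30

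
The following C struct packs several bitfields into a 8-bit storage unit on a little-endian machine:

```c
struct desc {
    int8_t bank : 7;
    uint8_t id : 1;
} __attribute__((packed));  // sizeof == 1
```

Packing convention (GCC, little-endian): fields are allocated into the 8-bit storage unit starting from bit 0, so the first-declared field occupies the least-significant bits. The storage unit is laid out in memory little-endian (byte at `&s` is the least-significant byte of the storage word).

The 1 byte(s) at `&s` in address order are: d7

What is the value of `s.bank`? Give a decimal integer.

[0]=0xd7 (little-endian) → word 0xd7
bank [0+:7] = (word>>0) & 0x7f = 87  ←
id [7+:1] = (word>>7) & 0x1 = 1
bank signed 7b, MSB=1: 87 - 128 = -41

-41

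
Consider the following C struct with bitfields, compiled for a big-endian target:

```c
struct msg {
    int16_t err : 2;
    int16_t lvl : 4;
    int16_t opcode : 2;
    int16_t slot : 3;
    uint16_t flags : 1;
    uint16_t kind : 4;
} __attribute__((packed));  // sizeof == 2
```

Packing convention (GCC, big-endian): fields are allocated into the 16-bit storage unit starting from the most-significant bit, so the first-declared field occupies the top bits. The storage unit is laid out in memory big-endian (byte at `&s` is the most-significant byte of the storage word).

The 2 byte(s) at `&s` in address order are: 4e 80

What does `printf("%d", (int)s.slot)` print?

-4

[0]=0x4e [1]=0x80 (big-endian) → word 0x4e80
err:2 @ bit 14 → (0x4e80>>14)&0x3 = 0x1
lvl:4 @ bit 10 → (0x4e80>>10)&0xf = 0x3
opcode:2 @ bit 8 → (0x4e80>>8)&0x3 = 0x2
slot:3 @ bit 5 → (0x4e80>>5)&0x7 = 0x4  ←
flags:1 @ bit 4 → (0x4e80>>4)&0x1 = 0x0
kind:4 @ bit 0 → (0x4e80>>0)&0xf = 0x0
slot signed 3b, MSB=1: 4 - 8 = -4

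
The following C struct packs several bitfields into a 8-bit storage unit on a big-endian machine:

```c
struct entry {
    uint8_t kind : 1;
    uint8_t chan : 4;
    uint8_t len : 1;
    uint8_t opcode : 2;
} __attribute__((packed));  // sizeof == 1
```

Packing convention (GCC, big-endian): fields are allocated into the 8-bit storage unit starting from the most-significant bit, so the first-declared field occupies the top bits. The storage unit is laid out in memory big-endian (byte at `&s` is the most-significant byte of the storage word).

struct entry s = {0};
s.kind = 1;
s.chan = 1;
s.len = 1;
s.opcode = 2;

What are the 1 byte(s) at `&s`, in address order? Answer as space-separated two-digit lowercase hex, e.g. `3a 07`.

kind (1b) val=1 bits=0x1 at bit 7: 0x80
chan (4b) val=1 bits=0x1 at bit 3: 0x88
len (1b) val=1 bits=0x1 at bit 2: 0x8c
opcode (2b) val=2 bits=0x2 at bit 0: 0x8e
word = 0x8e → big-endian bytes:
  [0]=0x8e

8e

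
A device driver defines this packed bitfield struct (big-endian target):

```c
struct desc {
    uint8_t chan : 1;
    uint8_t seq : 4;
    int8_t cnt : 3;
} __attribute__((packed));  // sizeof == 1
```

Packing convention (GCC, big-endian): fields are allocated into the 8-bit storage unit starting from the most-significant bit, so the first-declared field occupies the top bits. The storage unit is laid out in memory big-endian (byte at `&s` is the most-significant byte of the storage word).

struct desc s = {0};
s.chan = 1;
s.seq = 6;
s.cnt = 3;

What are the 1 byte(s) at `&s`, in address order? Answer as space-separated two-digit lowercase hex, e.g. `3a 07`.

[7+:1] chan=1 & 0x1 = 0x1; word=0x80
[3+:4] seq=6 & 0xf = 0x6; word=0xb0
[0+:3] cnt=3 & 0x7 = 0x3; word=0xb3
word = 0xb3 → big-endian bytes:
  [0]=0xb3

b3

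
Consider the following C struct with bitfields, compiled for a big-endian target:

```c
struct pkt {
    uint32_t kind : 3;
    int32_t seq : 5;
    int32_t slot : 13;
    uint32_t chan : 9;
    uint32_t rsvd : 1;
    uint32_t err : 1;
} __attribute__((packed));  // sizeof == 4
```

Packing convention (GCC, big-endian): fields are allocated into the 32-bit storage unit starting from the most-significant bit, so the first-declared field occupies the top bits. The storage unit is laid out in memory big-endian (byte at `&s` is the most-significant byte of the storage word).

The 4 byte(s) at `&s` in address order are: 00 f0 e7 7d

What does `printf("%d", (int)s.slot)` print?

-484

[0]=0x00 [1]=0xf0 [2]=0xe7 [3]=0x7d (big-endian) → word 0x00f0e77d
kind [29+:3] = (word>>29) & 0x7 = 0
seq [24+:5] = (word>>24) & 0x1f = 0
slot [11+:13] = (word>>11) & 0x1fff = 7708  ←
chan [2+:9] = (word>>2) & 0x1ff = 479
rsvd [1+:1] = (word>>1) & 0x1 = 0
err [0+:1] = (word>>0) & 0x1 = 1
slot signed 13b, MSB=1: 7708 - 8192 = -484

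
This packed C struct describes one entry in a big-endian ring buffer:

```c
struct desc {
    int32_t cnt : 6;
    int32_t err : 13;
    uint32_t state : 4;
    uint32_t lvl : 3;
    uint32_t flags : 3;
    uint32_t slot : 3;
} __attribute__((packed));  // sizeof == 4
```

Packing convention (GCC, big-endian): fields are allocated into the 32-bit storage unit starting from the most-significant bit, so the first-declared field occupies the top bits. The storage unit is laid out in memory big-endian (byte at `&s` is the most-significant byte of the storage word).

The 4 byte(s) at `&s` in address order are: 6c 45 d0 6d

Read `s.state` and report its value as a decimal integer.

8

[0]=0x6c [1]=0x45 [2]=0xd0 [3]=0x6d (big-endian) → word 0x6c45d06d
cnt [26+:6] = (word>>26) & 0x3f = 27
err [13+:13] = (word>>13) & 0x1fff = 558
state [9+:4] = (word>>9) & 0xf = 8  ←
lvl [6+:3] = (word>>6) & 0x7 = 1
flags [3+:3] = (word>>3) & 0x7 = 5
slot [0+:3] = (word>>0) & 0x7 = 5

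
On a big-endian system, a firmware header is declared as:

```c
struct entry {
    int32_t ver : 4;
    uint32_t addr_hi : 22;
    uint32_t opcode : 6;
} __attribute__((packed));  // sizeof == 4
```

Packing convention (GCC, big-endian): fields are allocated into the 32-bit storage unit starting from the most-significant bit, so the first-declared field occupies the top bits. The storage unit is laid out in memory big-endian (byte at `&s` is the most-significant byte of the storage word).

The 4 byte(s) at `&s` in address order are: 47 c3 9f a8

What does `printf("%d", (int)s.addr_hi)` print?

2035326

[0]=0x47 [1]=0xc3 [2]=0x9f [3]=0xa8 (big-endian) → word 0x47c39fa8
ver:4 @ bit 28 → (0x47c39fa8>>28)&0xf = 0x4
addr_hi:22 @ bit 6 → (0x47c39fa8>>6)&0x3fffff = 0x1f0e7e  ←
opcode:6 @ bit 0 → (0x47c39fa8>>0)&0x3f = 0x28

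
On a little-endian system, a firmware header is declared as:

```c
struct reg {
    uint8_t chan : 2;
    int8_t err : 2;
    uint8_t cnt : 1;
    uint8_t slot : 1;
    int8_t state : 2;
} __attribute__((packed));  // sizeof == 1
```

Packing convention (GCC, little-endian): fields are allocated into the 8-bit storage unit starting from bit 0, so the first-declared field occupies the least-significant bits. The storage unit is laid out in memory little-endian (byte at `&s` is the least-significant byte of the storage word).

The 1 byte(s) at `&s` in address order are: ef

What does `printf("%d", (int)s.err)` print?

[0]=0xef (little-endian) → word 0xef
chan:2 @ bit 0 → (0xef>>0)&0x3 = 0x3
err:2 @ bit 2 → (0xef>>2)&0x3 = 0x3  ←
cnt:1 @ bit 4 → (0xef>>4)&0x1 = 0x0
slot:1 @ bit 5 → (0xef>>5)&0x1 = 0x1
state:2 @ bit 6 → (0xef>>6)&0x3 = 0x3
err signed 2b, MSB=1: 3 - 4 = -1

-1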